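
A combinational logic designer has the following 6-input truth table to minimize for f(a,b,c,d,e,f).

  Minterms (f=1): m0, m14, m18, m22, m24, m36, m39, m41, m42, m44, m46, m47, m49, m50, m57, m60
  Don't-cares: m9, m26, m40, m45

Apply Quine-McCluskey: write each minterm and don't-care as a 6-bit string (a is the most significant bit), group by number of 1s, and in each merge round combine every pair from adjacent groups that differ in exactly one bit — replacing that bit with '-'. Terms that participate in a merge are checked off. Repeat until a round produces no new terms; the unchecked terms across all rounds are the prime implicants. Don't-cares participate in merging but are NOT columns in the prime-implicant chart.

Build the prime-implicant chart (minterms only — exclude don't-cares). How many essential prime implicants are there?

10

size-2^0 implicants → 000000  001001(✓)  001110(✓)  010010(✓)  010110(✓)  011000(✓)  011010(✓)  100100(✓)  100111(✓)  101000(✓)  101001(✓)  101010(✓)  101100(✓)  101101(✓)  101110(✓)  101111(✓)  110001(✓)  110010(✓)  111001(✓)  111100(✓)
size-2^1 implicants → -01001  -01110  -10010  01-010  010-10  0110-0  1-1001  1-1100  10-100  10-111  101-00(✓)  101-01(✓)  101-10(✓)  1010-0(✓)  10100-(✓)  1011-0(✓)  1011-1(✓)  10110-(✓)  10111-(✓)  11-001
size-2^2 implicants → 101--0  101-0-  1011--
Unchecked terms (primes): -01001, -01110, -10010, 000000, 01-010, 010-10, 0110-0, 1-1001, 1-1100, 10-100, 10-111, 101--0, 101-0-, 1011--, 11-001
Minterm coverage:
  m0 ⊆ 000000 [E]
  m14 ⊆ -01110 [E]
  m18 ⊆ -10010,01-010,010-10
  m22 ⊆ 010-10 [E]
  m24 ⊆ 0110-0 [E]
  m36 ⊆ 10-100 [E]
  m39 ⊆ 10-111 [E]
  m41 ⊆ -01001,1-1001,101-0-
  m42 ⊆ 101--0 [E]
  m44 ⊆ 1-1100,10-100,101--0,101-0-,1011--
  m46 ⊆ -01110,101--0,1011--
  m47 ⊆ 10-111,1011--
  m49 ⊆ 11-001 [E]
  m50 ⊆ -10010 [E]
  m57 ⊆ 1-1001,11-001
  m60 ⊆ 1-1100 [E]
E = {-01110, -10010, 000000, 010-10, 0110-0, 1-1100, 10-100, 10-111, 101--0, 11-001}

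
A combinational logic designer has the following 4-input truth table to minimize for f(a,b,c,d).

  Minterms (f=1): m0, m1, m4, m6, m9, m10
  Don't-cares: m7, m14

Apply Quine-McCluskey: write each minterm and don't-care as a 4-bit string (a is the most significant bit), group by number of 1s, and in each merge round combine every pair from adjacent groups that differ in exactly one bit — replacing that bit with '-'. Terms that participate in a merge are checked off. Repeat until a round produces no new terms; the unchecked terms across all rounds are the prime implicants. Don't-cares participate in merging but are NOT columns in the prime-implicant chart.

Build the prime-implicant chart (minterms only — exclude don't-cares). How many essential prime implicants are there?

2

Round 0: 0000✓ 0001✓ 0100✓ 0110✓ 0111✓ 1001✓ 1010✓ 1110✓
Round 1: -001 -110 0-00 000- 01-0 011- 1-10
PIs = {-001, -110, 0-00, 000-, 01-0, 011-, 1-10}
Coverage chart:
  m0: 0-00,000-
  m1: -001,000-
  m4: 0-00,01-0
  m6: -110,01-0,011-
  m9: -001 ←essential
  m10: 1-10 ←essential
Essential: -001, 1-10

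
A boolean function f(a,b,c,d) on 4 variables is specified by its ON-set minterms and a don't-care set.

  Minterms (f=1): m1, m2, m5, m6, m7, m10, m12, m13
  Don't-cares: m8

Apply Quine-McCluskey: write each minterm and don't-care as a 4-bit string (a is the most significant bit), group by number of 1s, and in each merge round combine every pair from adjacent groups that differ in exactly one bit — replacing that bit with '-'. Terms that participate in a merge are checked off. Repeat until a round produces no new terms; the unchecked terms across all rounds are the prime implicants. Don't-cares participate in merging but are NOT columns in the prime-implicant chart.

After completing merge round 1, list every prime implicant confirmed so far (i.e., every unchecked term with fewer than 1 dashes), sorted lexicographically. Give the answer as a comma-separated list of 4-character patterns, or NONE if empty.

[col 0] 0001*, 0010*, 0101*, 0110*, 0111*, 1000*, 1010*, 1100*, 1101*
[col 1] -010, -101, 0-01, 0-10, 01-1, 011-, 1-00, 10-0, 110-
Prime implicants: -010, -101, 0-01, 0-10, 01-1, 011-, 1-00, 10-0, 110-

NONE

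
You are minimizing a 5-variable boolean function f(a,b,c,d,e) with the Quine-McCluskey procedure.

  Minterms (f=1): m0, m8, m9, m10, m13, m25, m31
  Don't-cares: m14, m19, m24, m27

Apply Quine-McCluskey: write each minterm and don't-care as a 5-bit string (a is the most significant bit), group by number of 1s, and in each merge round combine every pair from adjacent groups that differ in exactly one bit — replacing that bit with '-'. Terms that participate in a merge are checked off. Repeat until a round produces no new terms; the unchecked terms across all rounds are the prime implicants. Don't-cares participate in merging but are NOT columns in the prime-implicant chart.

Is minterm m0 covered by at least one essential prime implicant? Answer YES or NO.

YES

[col 0] 00000*, 01000*, 01001*, 01010*, 01101*, 01110*, 10011*, 11000*, 11001*, 11011*, 11111*
[col 1] -1000*, -1001*, 0-000, 01-01, 01-10, 010-0, 0100-*, 1-011, 11-11, 110-1, 1100-*
[col 2] -100-
Prime implicants: -100-, 0-000, 01-01, 01-10, 010-0, 1-011, 11-11, 110-1
PI chart (minterm → PIs covering it):
  0 | 0-000  (sole → essential)
  8 | -100-,0-000,010-0
  9 | -100-,01-01
  10 | 01-10,010-0
  13 | 01-01  (sole → essential)
  25 | -100-,110-1
  31 | 11-11  (sole → essential)
Essential prime implicants: 0-000, 01-01, 11-11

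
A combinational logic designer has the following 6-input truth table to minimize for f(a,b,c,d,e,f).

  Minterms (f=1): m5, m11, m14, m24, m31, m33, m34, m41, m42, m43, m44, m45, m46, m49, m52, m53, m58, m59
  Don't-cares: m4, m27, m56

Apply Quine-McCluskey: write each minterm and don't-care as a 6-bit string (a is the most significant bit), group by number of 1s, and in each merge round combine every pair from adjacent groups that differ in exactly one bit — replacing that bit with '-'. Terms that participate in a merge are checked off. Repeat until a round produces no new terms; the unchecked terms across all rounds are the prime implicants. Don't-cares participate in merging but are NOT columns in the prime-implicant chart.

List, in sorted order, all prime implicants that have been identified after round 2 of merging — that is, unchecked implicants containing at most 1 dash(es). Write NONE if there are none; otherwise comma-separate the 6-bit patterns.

size-2^0 implicants → 000100(✓)  000101(✓)  001011(✓)  001110(✓)  011000(✓)  011011(✓)  011111(✓)  100001(✓)  100010(✓)  101001(✓)  101010(✓)  101011(✓)  101100(✓)  101101(✓)  101110(✓)  110001(✓)  110100(✓)  110101(✓)  111000(✓)  111010(✓)  111011(✓)
size-2^1 implicants → -01011(✓)  -01110  -11000  -11011(✓)  0-1011(✓)  00010-  011-11  1-0001  1-1010(✓)  1-1011(✓)  10-001  10-010  101-01  101-10  1010-1  10101-(✓)  1011-0  10110-  110-01  11010-  1110-0  11101-(✓)
size-2^2 implicants → --1011  1-101-
Unchecked terms (primes): --1011, -01110, -11000, 00010-, 011-11, 1-0001, 1-101-, 10-001, 10-010, 101-01, 101-10, 1010-1, 1011-0, 10110-, 110-01, 11010-, 1110-0

-01110, -11000, 00010-, 011-11, 1-0001, 10-001, 10-010, 101-01, 101-10, 1010-1, 1011-0, 10110-, 110-01, 11010-, 1110-0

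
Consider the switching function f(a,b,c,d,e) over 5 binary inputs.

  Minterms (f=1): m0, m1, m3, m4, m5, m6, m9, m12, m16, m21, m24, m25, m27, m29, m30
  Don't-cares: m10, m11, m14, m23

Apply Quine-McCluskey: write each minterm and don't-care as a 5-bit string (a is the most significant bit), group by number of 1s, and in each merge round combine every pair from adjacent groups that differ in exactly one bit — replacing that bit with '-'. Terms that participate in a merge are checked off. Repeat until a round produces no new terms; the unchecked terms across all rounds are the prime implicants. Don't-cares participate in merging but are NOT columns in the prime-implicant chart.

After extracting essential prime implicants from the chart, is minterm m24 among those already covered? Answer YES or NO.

NO

size-2^0 implicants → 00000(✓)  00001(✓)  00011(✓)  00100(✓)  00101(✓)  00110(✓)  01001(✓)  01010(✓)  01011(✓)  01100(✓)  01110(✓)  10000(✓)  10101(✓)  10111(✓)  11000(✓)  11001(✓)  11011(✓)  11101(✓)  11110(✓)
size-2^1 implicants → -0000  -0101  -1001(✓)  -1011(✓)  -1110  0-001(✓)  0-011(✓)  0-100(✓)  0-110(✓)  00-00(✓)  00-01(✓)  000-1(✓)  0000-(✓)  001-0(✓)  0010-(✓)  01-10  010-1(✓)  0101-  011-0(✓)  1-000  1-101  101-1  11-01  110-1(✓)  1100-
size-2^2 implicants → -10-1  0-0-1  0-1-0  00-0-
Unchecked terms (primes): -0000, -0101, -10-1, -1110, 0-0-1, 0-1-0, 00-0-, 01-10, 0101-, 1-000, 1-101, 101-1, 11-01, 1100-
Minterm coverage:
  m0 ⊆ -0000,00-0-
  m1 ⊆ 0-0-1,00-0-
  m3 ⊆ 0-0-1 [E]
  m4 ⊆ 0-1-0,00-0-
  m5 ⊆ -0101,00-0-
  m6 ⊆ 0-1-0 [E]
  m9 ⊆ -10-1,0-0-1
  m12 ⊆ 0-1-0 [E]
  m16 ⊆ -0000,1-000
  m21 ⊆ -0101,1-101,101-1
  m24 ⊆ 1-000,1100-
  m25 ⊆ -10-1,11-01,1100-
  m27 ⊆ -10-1 [E]
  m29 ⊆ 1-101,11-01
  m30 ⊆ -1110 [E]
E = {-10-1, -1110, 0-0-1, 0-1-0}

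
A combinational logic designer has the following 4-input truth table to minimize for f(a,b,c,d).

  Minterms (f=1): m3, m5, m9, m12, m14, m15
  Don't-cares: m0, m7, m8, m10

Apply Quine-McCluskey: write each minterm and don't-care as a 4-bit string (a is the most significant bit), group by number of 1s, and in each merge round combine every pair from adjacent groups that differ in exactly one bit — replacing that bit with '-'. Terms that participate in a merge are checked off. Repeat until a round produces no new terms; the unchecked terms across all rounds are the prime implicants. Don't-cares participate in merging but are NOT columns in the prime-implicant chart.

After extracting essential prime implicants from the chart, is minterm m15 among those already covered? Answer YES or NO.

size-2^0 implicants → 0000(✓)  0011(✓)  0101(✓)  0111(✓)  1000(✓)  1001(✓)  1010(✓)  1100(✓)  1110(✓)  1111(✓)
size-2^1 implicants → -000  -111  0-11  01-1  1-00(✓)  1-10(✓)  10-0(✓)  100-  11-0(✓)  111-
size-2^2 implicants → 1--0
Unchecked terms (primes): -000, -111, 0-11, 01-1, 1--0, 100-, 111-
Minterm coverage:
  m3 ⊆ 0-11 [E]
  m5 ⊆ 01-1 [E]
  m9 ⊆ 100- [E]
  m12 ⊆ 1--0 [E]
  m14 ⊆ 1--0,111-
  m15 ⊆ -111,111-
E = {0-11, 01-1, 1--0, 100-}

NO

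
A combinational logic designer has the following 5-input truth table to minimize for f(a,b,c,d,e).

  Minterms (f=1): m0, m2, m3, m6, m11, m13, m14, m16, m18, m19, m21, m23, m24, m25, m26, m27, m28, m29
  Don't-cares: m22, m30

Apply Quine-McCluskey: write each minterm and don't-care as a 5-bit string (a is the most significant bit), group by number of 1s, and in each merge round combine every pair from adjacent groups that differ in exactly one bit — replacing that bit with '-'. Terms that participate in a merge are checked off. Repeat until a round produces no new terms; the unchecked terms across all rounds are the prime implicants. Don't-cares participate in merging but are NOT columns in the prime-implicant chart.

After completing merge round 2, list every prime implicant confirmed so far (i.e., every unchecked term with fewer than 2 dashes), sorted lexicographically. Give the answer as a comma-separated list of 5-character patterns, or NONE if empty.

-1101, 1-101, 101-1

[col 0] 00000*, 00010*, 00011*, 00110*, 01011*, 01101*, 01110*, 10000*, 10010*, 10011*, 10101*, 10110*, 10111*, 11000*, 11001*, 11010*, 11011*, 11100*, 11101*, 11110*
[col 1] -0000*, -0010*, -0011*, -0110*, -1011*, -1101, -1110*, 0-011*, 0-110*, 00-10*, 000-0*, 0001-*, 1-000*, 1-010*, 1-011*, 1-101, 1-110*, 10-10*, 10-11*, 100-0*, 1001-*, 101-1, 1011-*, 11-00*, 11-01*, 11-10*, 110-0*, 110-1*, 1100-*, 1101-*, 111-0*, 1110-*
[col 2] --011, --110, -0-10, -00-0, -001-, 1--10, 1-0-0, 1-01-, 10-1-, 11--0, 11-0-, 110--
Prime implicants: --011, --110, -0-10, -00-0, -001-, -1101, 1--10, 1-0-0, 1-01-, 1-101, 10-1-, 101-1, 11--0, 11-0-, 110--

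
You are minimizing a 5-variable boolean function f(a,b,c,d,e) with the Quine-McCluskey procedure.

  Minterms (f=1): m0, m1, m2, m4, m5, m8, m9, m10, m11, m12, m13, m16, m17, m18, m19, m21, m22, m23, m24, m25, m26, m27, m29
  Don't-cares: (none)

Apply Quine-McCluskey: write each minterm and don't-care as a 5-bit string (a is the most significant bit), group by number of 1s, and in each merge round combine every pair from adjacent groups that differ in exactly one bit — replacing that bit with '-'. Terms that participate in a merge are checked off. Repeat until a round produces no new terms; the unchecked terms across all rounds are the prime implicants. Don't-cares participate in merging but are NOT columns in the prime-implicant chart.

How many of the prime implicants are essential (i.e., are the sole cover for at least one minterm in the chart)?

[col 0] 00000*, 00001*, 00010*, 00100*, 00101*, 01000*, 01001*, 01010*, 01011*, 01100*, 01101*, 10000*, 10001*, 10010*, 10011*, 10101*, 10110*, 10111*, 11000*, 11001*, 11010*, 11011*, 11101*
[col 1] -0000*, -0001*, -0010*, -0101*, -1000*, -1001*, -1010*, -1011*, -1101*, 0-000*, 0-001*, 0-010*, 0-100*, 0-101*, 00-00*, 00-01*, 000-0*, 0000-*, 0010-*, 01-00*, 01-01*, 010-0*, 010-1*, 0100-*, 0101-*, 0110-*, 1-000*, 1-001*, 1-010*, 1-011*, 1-101*, 10-01*, 10-10*, 10-11*, 100-0*, 100-1*, 1000-*, 1001-*, 101-1*, 1011-*, 11-01*, 110-0*, 110-1*, 1100-*, 1101-*
[col 2] --000*, --001*, --010*, --101*, -0-01*, -00-0*, -000-*, -1-01*, -10-0*, -10-1*, -100-*, -101-*, 0--00*, 0--01*, 0-0-0*, 0-00-*, 0-10-*, 00-0-*, 01-0-*, 010--*, 1--01*, 1-0-0*, 1-0-1*, 1-00-*, 1-01-*, 10--1, 10-1-, 100--*, 110--*
[col 3] ---01, --0-0, --00-, -10--, 0--0-, 1-0--
Prime implicants: ---01, --0-0, --00-, -10--, 0--0-, 1-0--, 10--1, 10-1-
PI chart (minterm → PIs covering it):
  0 | --0-0,--00-,0--0-
  1 | ---01,--00-,0--0-
  2 | --0-0  (sole → essential)
  4 | 0--0-  (sole → essential)
  5 | ---01,0--0-
  8 | --0-0,--00-,-10--,0--0-
  9 | ---01,--00-,-10--,0--0-
  10 | --0-0,-10--
  11 | -10--  (sole → essential)
  12 | 0--0-  (sole → essential)
  13 | ---01,0--0-
  16 | --0-0,--00-,1-0--
  17 | ---01,--00-,1-0--,10--1
  18 | --0-0,1-0--,10-1-
  19 | 1-0--,10--1,10-1-
  21 | ---01,10--1
  22 | 10-1-  (sole → essential)
  23 | 10--1,10-1-
  24 | --0-0,--00-,-10--,1-0--
  25 | ---01,--00-,-10--,1-0--
  26 | --0-0,-10--,1-0--
  27 | -10--,1-0--
  29 | ---01  (sole → essential)
Essential prime implicants: ---01, --0-0, -10--, 0--0-, 10-1-

5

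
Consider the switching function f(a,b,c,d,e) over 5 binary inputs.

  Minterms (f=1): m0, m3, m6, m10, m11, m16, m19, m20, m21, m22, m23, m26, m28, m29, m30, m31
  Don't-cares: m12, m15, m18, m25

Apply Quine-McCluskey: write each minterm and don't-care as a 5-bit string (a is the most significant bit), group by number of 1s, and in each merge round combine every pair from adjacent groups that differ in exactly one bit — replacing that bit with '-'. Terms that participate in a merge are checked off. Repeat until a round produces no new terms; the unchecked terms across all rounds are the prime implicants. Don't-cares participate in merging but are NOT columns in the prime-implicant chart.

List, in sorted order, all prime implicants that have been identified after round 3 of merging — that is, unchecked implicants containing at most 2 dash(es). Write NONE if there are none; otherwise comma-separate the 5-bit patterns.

-0000, -0011, -0110, -1010, -1100, -1111, 0-011, 01-11, 0101-, 1--10, 10--0, 10-1-, 11-01

Round 0: 00000✓ 00011✓ 00110✓ 01010✓ 01011✓ 01100✓ 01111✓ 10000✓ 10010✓ 10011✓ 10100✓ 10101✓ 10110✓ 10111✓ 11001✓ 11010✓ 11100✓ 11101✓ 11110✓ 11111✓
Round 1: -0000 -0011 -0110 -1010 -1100 -1111 0-011 01-11 0101- 1-010✓ 1-100✓ 1-101✓ 1-110✓ 1-111✓ 10-00✓ 10-10✓ 10-11✓ 100-0✓ 1001-✓ 101-0✓ 101-1✓ 1010-✓ 1011-✓ 11-01 11-10✓ 111-0✓ 111-1✓ 1110-✓ 1111-✓
Round 2: 1--10 1-1-0✓ 1-1-1✓ 1-10-✓ 1-11-✓ 10--0 10-1- 101--✓ 111--✓
Round 3: 1-1--
PIs = {-0000, -0011, -0110, -1010, -1100, -1111, 0-011, 01-11, 0101-, 1--10, 1-1--, 10--0, 10-1-, 11-01}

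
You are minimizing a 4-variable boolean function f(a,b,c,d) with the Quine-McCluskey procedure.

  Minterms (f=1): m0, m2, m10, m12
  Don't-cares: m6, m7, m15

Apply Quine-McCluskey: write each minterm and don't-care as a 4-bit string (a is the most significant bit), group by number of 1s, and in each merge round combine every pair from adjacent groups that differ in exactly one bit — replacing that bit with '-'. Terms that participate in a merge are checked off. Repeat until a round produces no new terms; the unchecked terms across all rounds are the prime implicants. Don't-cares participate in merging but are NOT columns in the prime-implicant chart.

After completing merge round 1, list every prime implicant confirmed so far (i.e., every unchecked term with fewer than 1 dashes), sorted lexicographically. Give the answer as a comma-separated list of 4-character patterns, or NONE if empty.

1100

[col 0] 0000*, 0010*, 0110*, 0111*, 1010*, 1100, 1111*
[col 1] -010, -111, 0-10, 00-0, 011-
Prime implicants: -010, -111, 0-10, 00-0, 011-, 1100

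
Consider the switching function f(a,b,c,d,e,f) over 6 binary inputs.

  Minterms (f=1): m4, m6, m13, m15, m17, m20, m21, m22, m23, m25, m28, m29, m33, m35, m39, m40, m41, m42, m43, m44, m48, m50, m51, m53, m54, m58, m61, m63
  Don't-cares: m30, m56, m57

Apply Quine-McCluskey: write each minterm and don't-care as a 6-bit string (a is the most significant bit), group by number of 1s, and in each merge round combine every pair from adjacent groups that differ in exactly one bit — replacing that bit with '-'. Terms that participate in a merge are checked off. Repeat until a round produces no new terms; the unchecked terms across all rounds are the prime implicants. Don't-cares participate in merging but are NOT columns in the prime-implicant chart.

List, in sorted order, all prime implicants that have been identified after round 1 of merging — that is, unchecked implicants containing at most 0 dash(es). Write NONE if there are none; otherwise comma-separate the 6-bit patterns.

NONE

size-2^0 implicants → 000100(✓)  000110(✓)  001101(✓)  001111(✓)  010001(✓)  010100(✓)  010101(✓)  010110(✓)  010111(✓)  011001(✓)  011100(✓)  011101(✓)  011110(✓)  100001(✓)  100011(✓)  100111(✓)  101000(✓)  101001(✓)  101010(✓)  101011(✓)  101100(✓)  110000(✓)  110010(✓)  110011(✓)  110101(✓)  110110(✓)  111000(✓)  111001(✓)  111010(✓)  111101(✓)  111111(✓)
size-2^1 implicants → -10101(✓)  -10110  -11001(✓)  -11101(✓)  0-0100(✓)  0-0110(✓)  0-1101  0001-0(✓)  0011-1  01-001(✓)  01-100(✓)  01-101(✓)  01-110(✓)  010-01(✓)  0101-0(✓)  0101-1(✓)  01010-(✓)  01011-(✓)  011-01(✓)  0111-0(✓)  01110-(✓)  1-0011  1-1000(✓)  1-1001(✓)  1-1010(✓)  10-001(✓)  10-011(✓)  100-11  1000-1(✓)  101-00  1010-0(✓)  1010-1(✓)  10100-(✓)  10101-(✓)  11-000(✓)  11-010(✓)  11-101(✓)  110-10  1100-0(✓)  11001-  111-01(✓)  1110-0(✓)  11100-(✓)  1111-1
size-2^2 implicants → -1-101  -11-01  0-01-0  01--01  01-1-0  01-10-  0101--  1-10-0  1-100-  10-0-1  1010--  11-0-0
Unchecked terms (primes): -1-101, -10110, -11-01, 0-01-0, 0-1101, 0011-1, 01--01, 01-1-0, 01-10-, 0101--, 1-0011, 1-10-0, 1-100-, 10-0-1, 100-11, 101-00, 1010--, 11-0-0, 110-10, 11001-, 1111-1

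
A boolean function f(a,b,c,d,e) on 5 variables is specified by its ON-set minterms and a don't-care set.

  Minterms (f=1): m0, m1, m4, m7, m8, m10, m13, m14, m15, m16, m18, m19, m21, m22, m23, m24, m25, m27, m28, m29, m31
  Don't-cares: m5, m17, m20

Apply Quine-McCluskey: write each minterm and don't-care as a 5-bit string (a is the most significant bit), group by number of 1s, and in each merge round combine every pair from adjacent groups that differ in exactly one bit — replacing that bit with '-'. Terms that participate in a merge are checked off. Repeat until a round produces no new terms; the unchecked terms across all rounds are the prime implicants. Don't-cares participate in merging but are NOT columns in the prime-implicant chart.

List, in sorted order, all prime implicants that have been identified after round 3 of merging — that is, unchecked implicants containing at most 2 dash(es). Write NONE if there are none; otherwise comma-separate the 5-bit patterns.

--000, 01-10, 010-0, 0111-

[col 0] 00000*, 00001*, 00100*, 00101*, 00111*, 01000*, 01010*, 01101*, 01110*, 01111*, 10000*, 10001*, 10010*, 10011*, 10100*, 10101*, 10110*, 10111*, 11000*, 11001*, 11011*, 11100*, 11101*, 11111*
[col 1] -0000*, -0001*, -0100*, -0101*, -0111*, -1000*, -1101*, -1111*, 0-000*, 0-101*, 0-111*, 00-00*, 00-01*, 0000-*, 001-1*, 0010-*, 01-10, 010-0, 011-1*, 0111-, 1-000*, 1-001*, 1-011*, 1-100*, 1-101*, 1-111*, 10-00*, 10-01*, 10-10*, 10-11*, 100-0*, 100-1*, 1000-*, 1001-*, 101-0*, 101-1*, 1010-*, 1011-*, 11-00*, 11-01*, 11-11*, 110-1*, 1100-*, 111-1*, 1110-*
[col 2] --000, --101*, --111*, -0-00*, -0-01*, -000-*, -01-1*, -010-*, -11-1*, 0-1-1*, 00-0-*, 1--00*, 1--01*, 1--11*, 1-0-1*, 1-00-*, 1-1-1*, 1-10-*, 10--0*, 10--1*, 10-0-*, 10-1-*, 100--*, 101--*, 11--1*, 11-0-*
[col 3] --1-1, -0-0-, 1---1, 1--0-, 10---
Prime implicants: --000, --1-1, -0-0-, 01-10, 010-0, 0111-, 1---1, 1--0-, 10---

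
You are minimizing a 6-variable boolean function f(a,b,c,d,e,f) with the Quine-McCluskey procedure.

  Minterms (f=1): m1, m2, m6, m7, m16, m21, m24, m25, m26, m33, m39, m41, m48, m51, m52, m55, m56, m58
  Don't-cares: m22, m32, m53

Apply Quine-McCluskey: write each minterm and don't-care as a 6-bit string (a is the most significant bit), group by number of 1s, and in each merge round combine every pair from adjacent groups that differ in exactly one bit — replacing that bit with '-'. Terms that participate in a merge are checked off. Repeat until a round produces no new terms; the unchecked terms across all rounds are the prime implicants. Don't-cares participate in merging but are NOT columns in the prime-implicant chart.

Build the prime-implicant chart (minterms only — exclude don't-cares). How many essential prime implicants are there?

8

[col 0] 000001*, 000010*, 000110*, 000111*, 010000*, 010101*, 010110*, 011000*, 011001*, 011010*, 100000*, 100001*, 100111*, 101001*, 110000*, 110011*, 110100*, 110101*, 110111*, 111000*, 111010*
[col 1] -00001, -00111, -10000*, -10101, -11000*, -11010*, 0-0110, 000-10, 00011-, 01-000*, 0110-0*, 01100-, 1-0000, 1-0111, 10-001, 10000-, 11-000*, 110-00, 110-11, 1101-1, 11010-, 1110-0*
[col 2] -1-000, -110-0
Prime implicants: -00001, -00111, -1-000, -10101, -110-0, 0-0110, 000-10, 00011-, 01100-, 1-0000, 1-0111, 10-001, 10000-, 110-00, 110-11, 1101-1, 11010-
PI chart (minterm → PIs covering it):
  1 | -00001  (sole → essential)
  2 | 000-10  (sole → essential)
  6 | 0-0110,000-10,00011-
  7 | -00111,00011-
  16 | -1-000  (sole → essential)
  21 | -10101  (sole → essential)
  24 | -1-000,-110-0,01100-
  25 | 01100-  (sole → essential)
  26 | -110-0  (sole → essential)
  33 | -00001,10-001,10000-
  39 | -00111,1-0111
  41 | 10-001  (sole → essential)
  48 | -1-000,1-0000,110-00
  51 | 110-11  (sole → essential)
  52 | 110-00,11010-
  55 | 1-0111,110-11,1101-1
  56 | -1-000,-110-0
  58 | -110-0  (sole → essential)
Essential prime implicants: -00001, -1-000, -10101, -110-0, 000-10, 01100-, 10-001, 110-11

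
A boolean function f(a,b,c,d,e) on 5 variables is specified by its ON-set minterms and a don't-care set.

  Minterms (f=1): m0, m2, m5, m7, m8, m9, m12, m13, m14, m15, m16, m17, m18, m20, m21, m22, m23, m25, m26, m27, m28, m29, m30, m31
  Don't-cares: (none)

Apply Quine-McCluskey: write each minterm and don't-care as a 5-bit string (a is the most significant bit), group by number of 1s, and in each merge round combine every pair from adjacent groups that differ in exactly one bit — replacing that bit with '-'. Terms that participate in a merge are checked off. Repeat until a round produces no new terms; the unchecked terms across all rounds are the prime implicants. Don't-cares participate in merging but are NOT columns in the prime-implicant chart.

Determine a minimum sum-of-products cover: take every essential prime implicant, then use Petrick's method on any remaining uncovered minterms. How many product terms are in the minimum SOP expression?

7

size-2^0 implicants → 00000(✓)  00010(✓)  00101(✓)  00111(✓)  01000(✓)  01001(✓)  01100(✓)  01101(✓)  01110(✓)  01111(✓)  10000(✓)  10001(✓)  10010(✓)  10100(✓)  10101(✓)  10110(✓)  10111(✓)  11001(✓)  11010(✓)  11011(✓)  11100(✓)  11101(✓)  11110(✓)  11111(✓)
size-2^1 implicants → -0000(✓)  -0010(✓)  -0101(✓)  -0111(✓)  -1001(✓)  -1100(✓)  -1101(✓)  -1110(✓)  -1111(✓)  0-000  0-101(✓)  0-111(✓)  000-0(✓)  001-1(✓)  01-00(✓)  01-01(✓)  0100-(✓)  011-0(✓)  011-1(✓)  0110-(✓)  0111-(✓)  1-001(✓)  1-010(✓)  1-100(✓)  1-101(✓)  1-110(✓)  1-111(✓)  10-00(✓)  10-01(✓)  10-10(✓)  100-0(✓)  1000-(✓)  101-0(✓)  101-1(✓)  1010-(✓)  1011-(✓)  11-01(✓)  11-10(✓)  11-11(✓)  110-1(✓)  1101-(✓)  111-0(✓)  111-1(✓)  1110-(✓)  1111-(✓)
size-2^2 implicants → --101(✓)  --111(✓)  -00-0  -01-1(✓)  -1-01  -11-0(✓)  -11-1(✓)  -110-(✓)  -111-(✓)  0-1-1(✓)  01-0-  011--(✓)  1--01  1--10  1-1-0(✓)  1-1-1(✓)  1-10-(✓)  1-11-(✓)  10--0  10-0-  101--(✓)  11--1  11-1-  111--(✓)
size-2^3 implicants → --1-1  -11--  1-1--
Unchecked terms (primes): --1-1, -00-0, -1-01, -11--, 0-000, 01-0-, 1--01, 1--10, 1-1--, 10--0, 10-0-, 11--1, 11-1-
Minterm coverage:
  m0 ⊆ -00-0,0-000
  m2 ⊆ -00-0 [E]
  m5 ⊆ --1-1 [E]
  m7 ⊆ --1-1 [E]
  m8 ⊆ 0-000,01-0-
  m9 ⊆ -1-01,01-0-
  m12 ⊆ -11--,01-0-
  m13 ⊆ --1-1,-1-01,-11--,01-0-
  m14 ⊆ -11-- [E]
  m15 ⊆ --1-1,-11--
  m16 ⊆ -00-0,10--0,10-0-
  m17 ⊆ 1--01,10-0-
  m18 ⊆ -00-0,1--10,10--0
  m20 ⊆ 1-1--,10--0,10-0-
  m21 ⊆ --1-1,1--01,1-1--,10-0-
  m22 ⊆ 1--10,1-1--,10--0
  m23 ⊆ --1-1,1-1--
  m25 ⊆ -1-01,1--01,11--1
  m26 ⊆ 1--10,11-1-
  m27 ⊆ 11--1,11-1-
  m28 ⊆ -11--,1-1--
  m29 ⊆ --1-1,-1-01,-11--,1--01,1-1--,11--1
  m30 ⊆ -11--,1--10,1-1--,11-1-
  m31 ⊆ --1-1,-11--,1-1--,11--1,11-1-
E = {--1-1, -00-0, -11--}
Petrick residual → 01-0-, 1--01, 1-1--, 11-1-
Cover = ce + b'c'e' + bc + a'bd' + ad'e + ac + abd  |cover|=7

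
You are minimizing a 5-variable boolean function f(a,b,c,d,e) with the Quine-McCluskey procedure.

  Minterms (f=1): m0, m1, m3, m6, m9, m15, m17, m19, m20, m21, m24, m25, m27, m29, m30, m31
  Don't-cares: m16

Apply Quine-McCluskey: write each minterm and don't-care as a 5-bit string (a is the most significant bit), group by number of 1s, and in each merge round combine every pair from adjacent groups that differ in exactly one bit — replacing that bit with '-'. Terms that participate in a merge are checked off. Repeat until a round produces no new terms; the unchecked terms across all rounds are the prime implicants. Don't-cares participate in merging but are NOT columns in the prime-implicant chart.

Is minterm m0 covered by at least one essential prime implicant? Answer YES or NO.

YES

Round 0: 00000✓ 00001✓ 00011✓ 00110 01001✓ 01111✓ 10000✓ 10001✓ 10011✓ 10100✓ 10101✓ 11000✓ 11001✓ 11011✓ 11101✓ 11110✓ 11111✓
Round 1: -0000✓ -0001✓ -0011✓ -1001✓ -1111 0-001✓ 000-1✓ 0000-✓ 1-000✓ 1-001✓ 1-011✓ 1-101✓ 10-00✓ 10-01✓ 100-1✓ 1000-✓ 1010-✓ 11-01✓ 11-11✓ 110-1✓ 1100-✓ 111-1✓ 1111-
Round 2: --001 -00-1 -000- 1--01 1-0-1 1-00- 10-0- 11--1
PIs = {--001, -00-1, -000-, -1111, 00110, 1--01, 1-0-1, 1-00-, 10-0-, 11--1, 1111-}
Coverage chart:
  m0: -000- ←essential
  m1: --001,-00-1,-000-
  m3: -00-1 ←essential
  m6: 00110 ←essential
  m9: --001 ←essential
  m15: -1111 ←essential
  m17: --001,-00-1,-000-,1--01,1-0-1,1-00-,10-0-
  m19: -00-1,1-0-1
  m20: 10-0- ←essential
  m21: 1--01,10-0-
  m24: 1-00- ←essential
  m25: --001,1--01,1-0-1,1-00-,11--1
  m27: 1-0-1,11--1
  m29: 1--01,11--1
  m30: 1111- ←essential
  m31: -1111,11--1,1111-
Essential: --001, -00-1, -000-, -1111, 00110, 1-00-, 10-0-, 1111-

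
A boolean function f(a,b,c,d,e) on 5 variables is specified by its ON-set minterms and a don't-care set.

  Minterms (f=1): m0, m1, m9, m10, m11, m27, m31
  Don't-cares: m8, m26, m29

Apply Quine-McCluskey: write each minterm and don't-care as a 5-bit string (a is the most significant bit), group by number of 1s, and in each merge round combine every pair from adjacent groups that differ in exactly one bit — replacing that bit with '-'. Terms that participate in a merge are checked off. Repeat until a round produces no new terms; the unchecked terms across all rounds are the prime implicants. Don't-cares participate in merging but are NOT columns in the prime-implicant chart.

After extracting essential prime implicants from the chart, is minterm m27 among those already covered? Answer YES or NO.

NO

[col 0] 00000*, 00001*, 01000*, 01001*, 01010*, 01011*, 11010*, 11011*, 11101*, 11111*
[col 1] -1010*, -1011*, 0-000*, 0-001*, 0000-*, 010-0*, 010-1*, 0100-*, 0101-*, 11-11, 1101-*, 111-1
[col 2] -101-, 0-00-, 010--
Prime implicants: -101-, 0-00-, 010--, 11-11, 111-1
PI chart (minterm → PIs covering it):
  0 | 0-00-  (sole → essential)
  1 | 0-00-  (sole → essential)
  9 | 0-00-,010--
  10 | -101-,010--
  11 | -101-,010--
  27 | -101-,11-11
  31 | 11-11,111-1
Essential prime implicants: 0-00-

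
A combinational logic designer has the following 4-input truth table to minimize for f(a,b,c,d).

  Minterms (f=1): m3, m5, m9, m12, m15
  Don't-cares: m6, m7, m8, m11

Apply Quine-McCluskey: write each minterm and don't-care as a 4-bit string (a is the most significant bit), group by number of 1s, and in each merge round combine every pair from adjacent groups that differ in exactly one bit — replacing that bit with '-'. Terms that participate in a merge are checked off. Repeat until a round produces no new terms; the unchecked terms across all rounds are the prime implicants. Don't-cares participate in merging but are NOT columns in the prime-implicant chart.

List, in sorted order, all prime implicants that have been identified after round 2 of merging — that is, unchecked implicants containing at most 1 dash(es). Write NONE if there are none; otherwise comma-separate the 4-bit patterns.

size-2^0 implicants → 0011(✓)  0101(✓)  0110(✓)  0111(✓)  1000(✓)  1001(✓)  1011(✓)  1100(✓)  1111(✓)
size-2^1 implicants → -011(✓)  -111(✓)  0-11(✓)  01-1  011-  1-00  1-11(✓)  10-1  100-
size-2^2 implicants → --11
Unchecked terms (primes): --11, 01-1, 011-, 1-00, 10-1, 100-

01-1, 011-, 1-00, 10-1, 100-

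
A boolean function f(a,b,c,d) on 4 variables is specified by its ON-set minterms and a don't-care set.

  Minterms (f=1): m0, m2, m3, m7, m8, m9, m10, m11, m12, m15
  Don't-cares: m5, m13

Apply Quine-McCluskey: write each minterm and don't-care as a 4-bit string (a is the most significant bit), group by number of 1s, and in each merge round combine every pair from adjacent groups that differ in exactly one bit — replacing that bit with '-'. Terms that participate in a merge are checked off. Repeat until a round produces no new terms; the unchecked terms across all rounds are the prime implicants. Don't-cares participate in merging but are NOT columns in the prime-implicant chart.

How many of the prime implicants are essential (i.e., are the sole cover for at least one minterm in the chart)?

2

Round 0: 0000✓ 0010✓ 0011✓ 0101✓ 0111✓ 1000✓ 1001✓ 1010✓ 1011✓ 1100✓ 1101✓ 1111✓
Round 1: -000✓ -010✓ -011✓ -101✓ -111✓ 0-11✓ 00-0✓ 001-✓ 01-1✓ 1-00✓ 1-01✓ 1-11✓ 10-0✓ 10-1✓ 100-✓ 101-✓ 11-1✓ 110-✓
Round 2: --11 -0-0 -01- -1-1 1--1 1-0- 10--
PIs = {--11, -0-0, -01-, -1-1, 1--1, 1-0-, 10--}
Coverage chart:
  m0: -0-0 ←essential
  m2: -0-0,-01-
  m3: --11,-01-
  m7: --11,-1-1
  m8: -0-0,1-0-,10--
  m9: 1--1,1-0-,10--
  m10: -0-0,-01-,10--
  m11: --11,-01-,1--1,10--
  m12: 1-0- ←essential
  m15: --11,-1-1,1--1
Essential: -0-0, 1-0-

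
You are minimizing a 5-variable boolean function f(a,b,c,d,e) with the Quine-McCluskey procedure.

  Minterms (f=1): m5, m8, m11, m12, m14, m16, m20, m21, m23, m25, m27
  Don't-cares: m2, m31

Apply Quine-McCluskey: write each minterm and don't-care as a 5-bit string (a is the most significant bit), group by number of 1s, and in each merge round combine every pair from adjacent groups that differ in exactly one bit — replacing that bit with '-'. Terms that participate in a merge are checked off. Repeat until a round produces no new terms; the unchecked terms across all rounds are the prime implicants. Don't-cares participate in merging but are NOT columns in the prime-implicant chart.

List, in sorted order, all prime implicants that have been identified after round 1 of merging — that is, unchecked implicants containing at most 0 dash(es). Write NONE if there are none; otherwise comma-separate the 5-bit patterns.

00010

[col 0] 00010, 00101*, 01000*, 01011*, 01100*, 01110*, 10000*, 10100*, 10101*, 10111*, 11001*, 11011*, 11111*
[col 1] -0101, -1011, 01-00, 011-0, 1-111, 10-00, 101-1, 1010-, 11-11, 110-1
Prime implicants: -0101, -1011, 00010, 01-00, 011-0, 1-111, 10-00, 101-1, 1010-, 11-11, 110-1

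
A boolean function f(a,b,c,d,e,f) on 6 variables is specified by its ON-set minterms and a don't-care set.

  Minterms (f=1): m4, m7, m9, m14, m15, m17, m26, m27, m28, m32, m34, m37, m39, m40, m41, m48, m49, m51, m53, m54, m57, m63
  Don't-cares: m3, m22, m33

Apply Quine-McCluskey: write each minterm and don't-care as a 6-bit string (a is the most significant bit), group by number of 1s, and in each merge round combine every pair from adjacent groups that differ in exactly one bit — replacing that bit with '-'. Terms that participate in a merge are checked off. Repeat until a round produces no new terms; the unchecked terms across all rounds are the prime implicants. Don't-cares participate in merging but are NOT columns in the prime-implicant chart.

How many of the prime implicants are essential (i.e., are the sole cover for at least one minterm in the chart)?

14

size-2^0 implicants → 000011(✓)  000100  000111(✓)  001001(✓)  001110(✓)  001111(✓)  010001(✓)  010110(✓)  011010(✓)  011011(✓)  011100  100000(✓)  100001(✓)  100010(✓)  100101(✓)  100111(✓)  101000(✓)  101001(✓)  110000(✓)  110001(✓)  110011(✓)  110101(✓)  110110(✓)  111001(✓)  111111
size-2^1 implicants → -00111  -01001  -10001  -10110  00-111  000-11  00111-  01101-  1-0000(✓)  1-0001(✓)  1-0101(✓)  1-1001(✓)  10-000(✓)  10-001(✓)  100-01(✓)  1000-0  10000-(✓)  1001-1  10100-(✓)  11-001(✓)  110-01(✓)  1100-1  11000-(✓)
size-2^2 implicants → 1--001  1-0-01  1-000-  10-00-
Unchecked terms (primes): -00111, -01001, -10001, -10110, 00-111, 000-11, 000100, 00111-, 01101-, 011100, 1--001, 1-0-01, 1-000-, 10-00-, 1000-0, 1001-1, 1100-1, 111111
Minterm coverage:
  m4 ⊆ 000100 [E]
  m7 ⊆ -00111,00-111,000-11
  m9 ⊆ -01001 [E]
  m14 ⊆ 00111- [E]
  m15 ⊆ 00-111,00111-
  m17 ⊆ -10001 [E]
  m26 ⊆ 01101- [E]
  m27 ⊆ 01101- [E]
  m28 ⊆ 011100 [E]
  m32 ⊆ 1-000-,10-00-,1000-0
  m34 ⊆ 1000-0 [E]
  m37 ⊆ 1-0-01,1001-1
  m39 ⊆ -00111,1001-1
  m40 ⊆ 10-00- [E]
  m41 ⊆ -01001,1--001,10-00-
  m48 ⊆ 1-000- [E]
  m49 ⊆ -10001,1--001,1-0-01,1-000-,1100-1
  m51 ⊆ 1100-1 [E]
  m53 ⊆ 1-0-01 [E]
  m54 ⊆ -10110 [E]
  m57 ⊆ 1--001 [E]
  m63 ⊆ 111111 [E]
E = {-01001, -10001, -10110, 000100, 00111-, 01101-, 011100, 1--001, 1-0-01, 1-000-, 10-00-, 1000-0, 1100-1, 111111}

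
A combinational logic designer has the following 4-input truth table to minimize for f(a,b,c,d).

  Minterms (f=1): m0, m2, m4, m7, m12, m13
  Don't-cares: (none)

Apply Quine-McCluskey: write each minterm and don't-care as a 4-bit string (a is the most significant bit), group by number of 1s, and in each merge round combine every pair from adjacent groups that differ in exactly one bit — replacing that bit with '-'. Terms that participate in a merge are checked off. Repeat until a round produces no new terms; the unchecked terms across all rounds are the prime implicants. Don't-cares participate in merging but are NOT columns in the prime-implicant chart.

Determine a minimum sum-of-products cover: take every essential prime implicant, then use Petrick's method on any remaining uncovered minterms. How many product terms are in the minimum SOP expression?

size-2^0 implicants → 0000(✓)  0010(✓)  0100(✓)  0111  1100(✓)  1101(✓)
size-2^1 implicants → -100  0-00  00-0  110-
Unchecked terms (primes): -100, 0-00, 00-0, 0111, 110-
Minterm coverage:
  m0 ⊆ 0-00,00-0
  m2 ⊆ 00-0 [E]
  m4 ⊆ -100,0-00
  m7 ⊆ 0111 [E]
  m12 ⊆ -100,110-
  m13 ⊆ 110- [E]
E = {00-0, 0111, 110-}
Petrick residual → -100
Cover = bc'd' + a'b'd' + a'bcd + abc'  |cover|=4

4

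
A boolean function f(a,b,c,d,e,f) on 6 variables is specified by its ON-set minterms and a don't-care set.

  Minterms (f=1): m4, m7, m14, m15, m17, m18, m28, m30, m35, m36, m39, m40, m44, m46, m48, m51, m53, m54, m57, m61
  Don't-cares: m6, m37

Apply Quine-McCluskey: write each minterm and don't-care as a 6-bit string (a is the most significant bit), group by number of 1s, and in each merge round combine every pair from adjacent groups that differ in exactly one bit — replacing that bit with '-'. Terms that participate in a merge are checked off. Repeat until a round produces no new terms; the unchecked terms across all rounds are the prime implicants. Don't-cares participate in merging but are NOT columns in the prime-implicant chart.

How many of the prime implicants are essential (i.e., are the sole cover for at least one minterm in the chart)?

9

size-2^0 implicants → 000100(✓)  000110(✓)  000111(✓)  001110(✓)  001111(✓)  010001  010010  011100(✓)  011110(✓)  100011(✓)  100100(✓)  100101(✓)  100111(✓)  101000(✓)  101100(✓)  101110(✓)  110000  110011(✓)  110101(✓)  110110  111001(✓)  111101(✓)
size-2^1 implicants → -00100  -00111  -01110  0-1110  00-110(✓)  00-111(✓)  0001-0  00011-(✓)  00111-(✓)  0111-0  1-0011  1-0101  10-100  100-11  1001-1  10010-  101-00  1011-0  11-101  111-01
size-2^2 implicants → 00-11-
Unchecked terms (primes): -00100, -00111, -01110, 0-1110, 00-11-, 0001-0, 010001, 010010, 0111-0, 1-0011, 1-0101, 10-100, 100-11, 1001-1, 10010-, 101-00, 1011-0, 11-101, 110000, 110110, 111-01
Minterm coverage:
  m4 ⊆ -00100,0001-0
  m7 ⊆ -00111,00-11-
  m14 ⊆ -01110,0-1110,00-11-
  m15 ⊆ 00-11- [E]
  m17 ⊆ 010001 [E]
  m18 ⊆ 010010 [E]
  m28 ⊆ 0111-0 [E]
  m30 ⊆ 0-1110,0111-0
  m35 ⊆ 1-0011,100-11
  m36 ⊆ -00100,10-100,10010-
  m39 ⊆ -00111,100-11,1001-1
  m40 ⊆ 101-00 [E]
  m44 ⊆ 10-100,101-00,1011-0
  m46 ⊆ -01110,1011-0
  m48 ⊆ 110000 [E]
  m51 ⊆ 1-0011 [E]
  m53 ⊆ 1-0101,11-101
  m54 ⊆ 110110 [E]
  m57 ⊆ 111-01 [E]
  m61 ⊆ 11-101,111-01
E = {00-11-, 010001, 010010, 0111-0, 1-0011, 101-00, 110000, 110110, 111-01}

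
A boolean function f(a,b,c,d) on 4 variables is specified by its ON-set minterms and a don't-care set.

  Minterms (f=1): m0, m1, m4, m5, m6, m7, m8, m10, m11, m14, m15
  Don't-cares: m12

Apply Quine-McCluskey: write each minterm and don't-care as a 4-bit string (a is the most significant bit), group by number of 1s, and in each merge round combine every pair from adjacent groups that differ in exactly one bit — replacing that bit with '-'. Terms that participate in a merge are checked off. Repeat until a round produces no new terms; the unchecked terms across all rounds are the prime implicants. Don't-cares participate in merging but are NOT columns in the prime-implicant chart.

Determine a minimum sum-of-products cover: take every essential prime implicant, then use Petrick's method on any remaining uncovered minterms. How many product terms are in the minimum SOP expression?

size-2^0 implicants → 0000(✓)  0001(✓)  0100(✓)  0101(✓)  0110(✓)  0111(✓)  1000(✓)  1010(✓)  1011(✓)  1100(✓)  1110(✓)  1111(✓)
size-2^1 implicants → -000(✓)  -100(✓)  -110(✓)  -111(✓)  0-00(✓)  0-01(✓)  000-(✓)  01-0(✓)  01-1(✓)  010-(✓)  011-(✓)  1-00(✓)  1-10(✓)  1-11(✓)  10-0(✓)  101-(✓)  11-0(✓)  111-(✓)
size-2^2 implicants → --00  -1-0  -11-  0-0-  01--  1--0  1-1-
Unchecked terms (primes): --00, -1-0, -11-, 0-0-, 01--, 1--0, 1-1-
Minterm coverage:
  m0 ⊆ --00,0-0-
  m1 ⊆ 0-0- [E]
  m4 ⊆ --00,-1-0,0-0-,01--
  m5 ⊆ 0-0-,01--
  m6 ⊆ -1-0,-11-,01--
  m7 ⊆ -11-,01--
  m8 ⊆ --00,1--0
  m10 ⊆ 1--0,1-1-
  m11 ⊆ 1-1- [E]
  m14 ⊆ -1-0,-11-,1--0,1-1-
  m15 ⊆ -11-,1-1-
E = {0-0-, 1-1-}
Petrick residual → --00, -11-
Cover = c'd' + bc + a'c' + ac  |cover|=4

4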